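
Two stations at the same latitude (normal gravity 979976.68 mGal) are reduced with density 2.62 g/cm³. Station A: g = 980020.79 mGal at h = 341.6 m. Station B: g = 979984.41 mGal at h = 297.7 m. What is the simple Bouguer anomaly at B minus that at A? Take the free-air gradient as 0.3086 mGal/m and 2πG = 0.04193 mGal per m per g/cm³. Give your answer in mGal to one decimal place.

Δg_SB(A) = 980020.79 − 979976.68 + 0.3086×341.6 − 0.04193×2.62×341.6 = 112.00 mGal
Δg_SB(B) = 979984.41 − 979976.68 + 0.3086×297.7 − 0.04193×2.62×297.7 = 66.90 mGal
Difference = 66.90 − (112.00) = -45.10 mGal

-45.1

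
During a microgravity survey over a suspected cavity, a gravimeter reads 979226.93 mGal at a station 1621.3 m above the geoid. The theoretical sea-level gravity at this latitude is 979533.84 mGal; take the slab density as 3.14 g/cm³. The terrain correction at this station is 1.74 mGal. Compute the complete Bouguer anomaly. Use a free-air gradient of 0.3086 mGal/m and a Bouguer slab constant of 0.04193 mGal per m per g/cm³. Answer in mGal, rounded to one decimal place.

-18.3

Free-air correction = 0.3086 × 1621.3 = 500.33 mGal
Free-air anomaly = 979226.93 − 979533.84 + (500.33) = 193.42 mGal
Bouguer slab correction = 0.04193 × 3.14 × 1621.3 = 213.46 mGal
Simple Bouguer anomaly = 193.42 − (213.46) = -20.04 mGal
Complete Bouguer anomaly = -20.04 + 1.74 = -18.30 mGal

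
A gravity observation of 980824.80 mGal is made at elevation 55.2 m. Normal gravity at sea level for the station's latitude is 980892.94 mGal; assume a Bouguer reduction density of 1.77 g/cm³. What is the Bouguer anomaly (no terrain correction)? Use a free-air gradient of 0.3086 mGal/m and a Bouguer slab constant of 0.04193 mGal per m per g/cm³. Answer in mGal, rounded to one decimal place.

Free-air correction = 0.3086 × 55.2 = 17.03 mGal
Free-air anomaly = 980824.80 − 980892.94 + (17.03) = -51.11 mGal
Bouguer slab correction = 0.04193 × 1.77 × 55.2 = 4.10 mGal
Simple Bouguer anomaly = -51.11 − (4.10) = -55.21 mGal

-55.2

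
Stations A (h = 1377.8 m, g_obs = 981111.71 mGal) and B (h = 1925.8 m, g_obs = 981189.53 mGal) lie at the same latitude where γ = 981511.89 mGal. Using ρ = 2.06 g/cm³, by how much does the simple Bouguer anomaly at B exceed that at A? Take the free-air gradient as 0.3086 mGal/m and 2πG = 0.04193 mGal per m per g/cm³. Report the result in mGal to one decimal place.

199.6

Δg_SB(A) = 981111.71 − 981511.89 + 0.3086×1377.8 − 0.04193×2.06×1377.8 = -94.00 mGal
Δg_SB(B) = 981189.53 − 981511.89 + 0.3086×1925.8 − 0.04193×2.06×1925.8 = 105.60 mGal
Difference = 105.60 − (-94.00) = 199.60 mGal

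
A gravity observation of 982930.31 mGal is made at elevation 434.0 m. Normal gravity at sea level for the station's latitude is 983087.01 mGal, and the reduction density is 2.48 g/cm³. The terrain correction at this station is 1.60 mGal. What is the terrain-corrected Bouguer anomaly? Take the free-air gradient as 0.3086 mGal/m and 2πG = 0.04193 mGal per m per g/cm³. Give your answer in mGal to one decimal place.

-66.3

Free-air correction = 0.3086 × 434.0 = 133.93 mGal
Free-air anomaly = 982930.31 − 983087.01 + (133.93) = -22.77 mGal
Bouguer slab correction = 0.04193 × 2.48 × 434.0 = 45.13 mGal
Simple Bouguer anomaly = -22.77 − (45.13) = -67.90 mGal
Complete Bouguer anomaly = -67.90 + 1.60 = -66.30 mGal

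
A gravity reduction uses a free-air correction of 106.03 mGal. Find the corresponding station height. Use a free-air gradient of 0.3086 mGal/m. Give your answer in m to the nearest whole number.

344

h = 106.03 / 0.3086 = 343.58 m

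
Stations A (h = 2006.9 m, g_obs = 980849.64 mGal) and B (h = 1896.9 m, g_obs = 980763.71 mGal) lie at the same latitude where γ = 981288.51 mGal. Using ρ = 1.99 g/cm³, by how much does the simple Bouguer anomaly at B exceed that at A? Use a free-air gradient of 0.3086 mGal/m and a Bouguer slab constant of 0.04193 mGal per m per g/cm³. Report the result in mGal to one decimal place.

Δg_SB(A) = 980849.64 − 981288.51 + 0.3086×2006.9 − 0.04193×1.99×2006.9 = 13.00 mGal
Δg_SB(B) = 980763.71 − 981288.51 + 0.3086×1896.9 − 0.04193×1.99×1896.9 = -97.70 mGal
Difference = -97.70 − (13.00) = -110.70 mGal

-110.7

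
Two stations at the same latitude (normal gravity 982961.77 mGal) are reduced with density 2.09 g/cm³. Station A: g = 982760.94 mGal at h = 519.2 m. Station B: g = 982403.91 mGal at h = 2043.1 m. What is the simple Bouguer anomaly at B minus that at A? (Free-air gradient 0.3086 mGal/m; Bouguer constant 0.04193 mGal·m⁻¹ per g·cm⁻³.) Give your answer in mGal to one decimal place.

-20.3

Δg_SB(A) = 982760.94 − 982961.77 + 0.3086×519.2 − 0.04193×2.09×519.2 = -86.10 mGal
Δg_SB(B) = 982403.91 − 982961.77 + 0.3086×2043.1 − 0.04193×2.09×2043.1 = -106.40 mGal
Difference = -106.40 − (-86.10) = -20.30 mGal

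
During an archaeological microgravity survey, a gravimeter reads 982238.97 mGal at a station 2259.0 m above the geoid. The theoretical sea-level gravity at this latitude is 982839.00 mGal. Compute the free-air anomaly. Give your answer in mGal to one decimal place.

97.1

Free-air correction = 0.3086 × 2259.0 = 697.13 mGal
Free-air anomaly = 982238.97 − 982839.00 + (697.13) = 97.10 mGal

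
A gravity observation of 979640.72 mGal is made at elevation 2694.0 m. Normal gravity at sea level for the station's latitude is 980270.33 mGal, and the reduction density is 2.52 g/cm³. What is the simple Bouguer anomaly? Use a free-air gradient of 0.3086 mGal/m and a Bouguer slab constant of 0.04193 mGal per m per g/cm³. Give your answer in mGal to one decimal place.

-82.9

Free-air correction = 0.3086 × 2694.0 = 831.37 mGal
Free-air anomaly = 979640.72 − 980270.33 + (831.37) = 201.76 mGal
Bouguer slab correction = 0.04193 × 2.52 × 2694.0 = 284.66 mGal
Simple Bouguer anomaly = 201.76 − (284.66) = -82.90 mGal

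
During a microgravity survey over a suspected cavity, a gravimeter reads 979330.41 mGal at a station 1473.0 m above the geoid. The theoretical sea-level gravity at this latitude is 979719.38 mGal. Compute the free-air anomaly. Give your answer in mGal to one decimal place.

65.6

Free-air correction = 0.3086 × 1473.0 = 454.57 mGal
Free-air anomaly = 979330.41 − 979719.38 + (454.57) = 65.60 mGal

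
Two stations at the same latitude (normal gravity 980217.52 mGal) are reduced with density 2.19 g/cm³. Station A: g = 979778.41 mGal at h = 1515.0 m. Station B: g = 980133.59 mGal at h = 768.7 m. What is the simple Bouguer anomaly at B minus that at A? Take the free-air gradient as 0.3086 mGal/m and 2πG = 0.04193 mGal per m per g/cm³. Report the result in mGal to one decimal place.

193.4

Δg_SB(A) = 979778.41 − 980217.52 + 0.3086×1515.0 − 0.04193×2.19×1515.0 = -110.70 mGal
Δg_SB(B) = 980133.59 − 980217.52 + 0.3086×768.7 − 0.04193×2.19×768.7 = 82.70 mGal
Difference = 82.70 − (-110.70) = 193.40 mGal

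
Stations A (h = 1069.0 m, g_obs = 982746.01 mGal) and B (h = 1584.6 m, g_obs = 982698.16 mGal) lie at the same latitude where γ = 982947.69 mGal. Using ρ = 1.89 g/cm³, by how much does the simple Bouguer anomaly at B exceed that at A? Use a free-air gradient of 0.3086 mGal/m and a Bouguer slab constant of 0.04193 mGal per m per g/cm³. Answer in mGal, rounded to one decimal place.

Δg_SB(A) = 982746.01 − 982947.69 + 0.3086×1069.0 − 0.04193×1.89×1069.0 = 43.50 mGal
Δg_SB(B) = 982698.16 − 982947.69 + 0.3086×1584.6 − 0.04193×1.89×1584.6 = 113.90 mGal
Difference = 113.90 − (43.50) = 70.40 mGal

70.4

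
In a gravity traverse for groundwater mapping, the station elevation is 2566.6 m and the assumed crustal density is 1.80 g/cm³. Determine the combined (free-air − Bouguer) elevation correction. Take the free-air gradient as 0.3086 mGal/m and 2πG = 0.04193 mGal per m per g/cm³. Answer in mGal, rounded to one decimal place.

Combined gradient = 0.3086 − 0.04193 × 1.80 = 0.2331260 mGal/m
Combined elevation correction = 0.2331260 × 2566.6 = 598.3 mGal

598.3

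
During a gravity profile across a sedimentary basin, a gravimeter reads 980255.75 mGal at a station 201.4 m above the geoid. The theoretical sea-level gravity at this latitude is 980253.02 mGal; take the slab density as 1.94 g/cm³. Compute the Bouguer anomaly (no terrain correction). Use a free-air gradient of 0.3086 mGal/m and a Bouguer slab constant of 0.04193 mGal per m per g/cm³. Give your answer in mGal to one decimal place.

48.5

Free-air correction = 0.3086 × 201.4 = 62.15 mGal
Free-air anomaly = 980255.75 − 980253.02 + (62.15) = 64.88 mGal
Bouguer slab correction = 0.04193 × 1.94 × 201.4 = 16.38 mGal
Simple Bouguer anomaly = 64.88 − (16.38) = 48.50 mGal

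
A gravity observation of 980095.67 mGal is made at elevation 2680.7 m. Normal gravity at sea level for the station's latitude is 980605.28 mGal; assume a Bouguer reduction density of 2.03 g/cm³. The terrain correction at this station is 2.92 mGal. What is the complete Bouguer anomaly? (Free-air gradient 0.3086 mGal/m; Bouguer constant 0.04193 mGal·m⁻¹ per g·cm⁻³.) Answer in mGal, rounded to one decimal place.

92.4

Free-air correction = 0.3086 × 2680.7 = 827.26 mGal
Free-air anomaly = 980095.67 − 980605.28 + (827.26) = 317.65 mGal
Bouguer slab correction = 0.04193 × 2.03 × 2680.7 = 228.18 mGal
Simple Bouguer anomaly = 317.65 − (228.18) = 89.47 mGal
Complete Bouguer anomaly = 89.47 + 2.92 = 92.39 mGal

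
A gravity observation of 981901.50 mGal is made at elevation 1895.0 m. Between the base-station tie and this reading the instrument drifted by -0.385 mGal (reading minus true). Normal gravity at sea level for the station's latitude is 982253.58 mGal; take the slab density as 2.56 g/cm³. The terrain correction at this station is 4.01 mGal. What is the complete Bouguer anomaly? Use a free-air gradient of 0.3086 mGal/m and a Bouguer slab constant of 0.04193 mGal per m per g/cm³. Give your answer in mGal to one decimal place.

33.7

Drift-corrected reading = 981901.50 − (-0.385) = 981901.885 mGal
Free-air correction = 0.3086 × 1895.0 = 584.80 mGal
Free-air anomaly = 981901.885 − 982253.58 + (584.80) = 233.105 mGal
Bouguer slab correction = 0.04193 × 2.56 × 1895.0 = 203.41 mGal
Simple Bouguer anomaly = 233.105 − (203.41) = 29.695 mGal
Complete Bouguer anomaly = 29.695 + 4.01 = 33.705 mGal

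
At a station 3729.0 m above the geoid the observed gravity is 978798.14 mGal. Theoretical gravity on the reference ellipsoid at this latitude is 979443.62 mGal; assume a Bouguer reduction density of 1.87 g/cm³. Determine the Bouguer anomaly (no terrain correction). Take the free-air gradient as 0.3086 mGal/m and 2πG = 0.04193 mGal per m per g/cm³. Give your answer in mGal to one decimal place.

Free-air correction = 0.3086 × 3729.0 = 1150.77 mGal
Free-air anomaly = 978798.14 − 979443.62 + (1150.77) = 505.29 mGal
Bouguer slab correction = 0.04193 × 1.87 × 3729.0 = 292.39 mGal
Simple Bouguer anomaly = 505.29 − (292.39) = 212.90 mGal

212.9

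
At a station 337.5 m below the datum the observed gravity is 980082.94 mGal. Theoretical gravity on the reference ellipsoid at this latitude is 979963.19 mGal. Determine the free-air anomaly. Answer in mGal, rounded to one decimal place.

Free-air correction = 0.3086 × -337.5 = -104.15 mGal
Free-air anomaly = 980082.94 − 979963.19 + (-104.15) = 15.60 mGal

15.6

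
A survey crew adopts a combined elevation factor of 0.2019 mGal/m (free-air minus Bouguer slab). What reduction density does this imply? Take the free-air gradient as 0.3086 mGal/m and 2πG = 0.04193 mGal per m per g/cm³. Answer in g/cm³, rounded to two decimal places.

0.2019 = 0.3086 − 0.04193 × ρ
ρ = (0.3086 − 0.2019) / 0.04193 = 2.54 g/cm³

2.54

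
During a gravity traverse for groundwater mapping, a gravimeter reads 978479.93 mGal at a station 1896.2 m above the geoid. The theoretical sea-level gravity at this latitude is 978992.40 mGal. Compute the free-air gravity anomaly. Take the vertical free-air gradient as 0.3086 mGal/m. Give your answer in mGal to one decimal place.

Free-air correction = 0.3086 × 1896.2 = 585.17 mGal
Free-air anomaly = 978479.93 − 978992.40 + (585.17) = 72.70 mGal

72.7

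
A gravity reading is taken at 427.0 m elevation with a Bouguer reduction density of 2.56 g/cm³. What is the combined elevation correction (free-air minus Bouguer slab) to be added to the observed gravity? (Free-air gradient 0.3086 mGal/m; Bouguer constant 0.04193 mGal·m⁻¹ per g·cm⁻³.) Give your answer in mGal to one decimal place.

85.9

Combined gradient = 0.3086 − 0.04193 × 2.56 = 0.2012592 mGal/m
Combined elevation correction = 0.2012592 × 427.0 = 85.9 mGal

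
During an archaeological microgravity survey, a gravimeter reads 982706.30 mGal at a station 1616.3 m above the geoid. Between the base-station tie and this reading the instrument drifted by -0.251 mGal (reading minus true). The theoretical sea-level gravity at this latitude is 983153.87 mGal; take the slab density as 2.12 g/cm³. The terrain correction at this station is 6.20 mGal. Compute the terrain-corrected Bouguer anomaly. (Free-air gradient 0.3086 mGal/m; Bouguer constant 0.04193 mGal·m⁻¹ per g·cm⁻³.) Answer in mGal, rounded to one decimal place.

-86.0

Drift-corrected reading = 982706.30 − (-0.251) = 982706.551 mGal
Free-air correction = 0.3086 × 1616.3 = 498.79 mGal
Free-air anomaly = 982706.551 − 983153.87 + (498.79) = 51.471 mGal
Bouguer slab correction = 0.04193 × 2.12 × 1616.3 = 143.68 mGal
Simple Bouguer anomaly = 51.471 − (143.68) = -92.209 mGal
Complete Bouguer anomaly = -92.209 + 6.20 = -86.009 mGal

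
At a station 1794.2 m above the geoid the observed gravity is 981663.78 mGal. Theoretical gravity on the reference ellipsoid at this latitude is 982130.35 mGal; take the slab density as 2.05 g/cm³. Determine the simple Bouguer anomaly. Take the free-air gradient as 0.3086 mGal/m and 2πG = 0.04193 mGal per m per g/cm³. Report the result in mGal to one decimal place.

Free-air correction = 0.3086 × 1794.2 = 553.69 mGal
Free-air anomaly = 981663.78 − 982130.35 + (553.69) = 87.12 mGal
Bouguer slab correction = 0.04193 × 2.05 × 1794.2 = 154.22 mGal
Simple Bouguer anomaly = 87.12 − (154.22) = -67.10 mGal

-67.1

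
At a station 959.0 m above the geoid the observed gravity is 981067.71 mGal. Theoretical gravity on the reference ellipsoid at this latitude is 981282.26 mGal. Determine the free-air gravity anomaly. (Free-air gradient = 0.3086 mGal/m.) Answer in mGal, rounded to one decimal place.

81.4

Free-air correction = 0.3086 × 959.0 = 295.95 mGal
Free-air anomaly = 981067.71 − 981282.26 + (295.95) = 81.40 mGal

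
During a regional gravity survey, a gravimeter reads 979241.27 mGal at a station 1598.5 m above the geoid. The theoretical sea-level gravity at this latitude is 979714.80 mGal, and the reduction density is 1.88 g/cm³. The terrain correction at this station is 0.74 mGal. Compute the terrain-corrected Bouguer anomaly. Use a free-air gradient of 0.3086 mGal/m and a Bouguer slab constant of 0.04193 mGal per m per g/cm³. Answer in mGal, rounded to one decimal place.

Free-air correction = 0.3086 × 1598.5 = 493.30 mGal
Free-air anomaly = 979241.27 − 979714.80 + (493.30) = 19.77 mGal
Bouguer slab correction = 0.04193 × 1.88 × 1598.5 = 126.01 mGal
Simple Bouguer anomaly = 19.77 − (126.01) = -106.24 mGal
Complete Bouguer anomaly = -106.24 + 0.74 = -105.50 mGal

-105.5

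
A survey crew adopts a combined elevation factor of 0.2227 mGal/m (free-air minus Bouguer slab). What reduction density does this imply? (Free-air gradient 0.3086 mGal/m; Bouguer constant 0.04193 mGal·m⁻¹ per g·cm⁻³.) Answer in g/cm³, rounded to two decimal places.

2.05

0.2227 = 0.3086 − 0.04193 × ρ
ρ = (0.3086 − 0.2227) / 0.04193 = 2.05 g/cm³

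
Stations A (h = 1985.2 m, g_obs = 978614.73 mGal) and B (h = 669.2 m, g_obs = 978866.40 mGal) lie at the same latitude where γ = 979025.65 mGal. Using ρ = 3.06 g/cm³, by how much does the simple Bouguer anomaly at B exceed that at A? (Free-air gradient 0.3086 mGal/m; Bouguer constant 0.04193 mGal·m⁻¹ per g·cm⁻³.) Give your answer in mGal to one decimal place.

14.4

Δg_SB(A) = 978614.73 − 979025.65 + 0.3086×1985.2 − 0.04193×3.06×1985.2 = -53.00 mGal
Δg_SB(B) = 978866.40 − 979025.65 + 0.3086×669.2 − 0.04193×3.06×669.2 = -38.60 mGal
Difference = -38.60 − (-53.00) = 14.40 mGal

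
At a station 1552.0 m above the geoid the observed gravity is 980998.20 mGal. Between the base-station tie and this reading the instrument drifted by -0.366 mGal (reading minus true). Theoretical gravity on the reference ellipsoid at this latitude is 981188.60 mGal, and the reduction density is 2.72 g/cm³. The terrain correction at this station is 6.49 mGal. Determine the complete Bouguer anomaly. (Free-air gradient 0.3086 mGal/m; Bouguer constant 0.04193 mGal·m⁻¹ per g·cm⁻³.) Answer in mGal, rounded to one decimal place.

Drift-corrected reading = 980998.20 − (-0.366) = 980998.566 mGal
Free-air correction = 0.3086 × 1552.0 = 478.95 mGal
Free-air anomaly = 980998.566 − 981188.60 + (478.95) = 288.916 mGal
Bouguer slab correction = 0.04193 × 2.72 × 1552.0 = 177.00 mGal
Simple Bouguer anomaly = 288.916 − (177.00) = 111.916 mGal
Complete Bouguer anomaly = 111.916 + 6.49 = 118.406 mGal

118.4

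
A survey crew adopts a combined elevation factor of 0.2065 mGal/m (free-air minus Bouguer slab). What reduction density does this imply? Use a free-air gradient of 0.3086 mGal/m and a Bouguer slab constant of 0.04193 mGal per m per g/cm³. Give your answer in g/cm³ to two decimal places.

2.44

0.2065 = 0.3086 − 0.04193 × ρ
ρ = (0.3086 − 0.2065) / 0.04193 = 2.44 g/cm³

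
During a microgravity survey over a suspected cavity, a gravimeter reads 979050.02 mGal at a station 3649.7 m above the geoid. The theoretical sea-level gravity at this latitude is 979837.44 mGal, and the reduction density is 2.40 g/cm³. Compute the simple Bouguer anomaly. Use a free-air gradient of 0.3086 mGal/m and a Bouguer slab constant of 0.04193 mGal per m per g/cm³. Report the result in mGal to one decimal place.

Free-air correction = 0.3086 × 3649.7 = 1126.30 mGal
Free-air anomaly = 979050.02 − 979837.44 + (1126.30) = 338.88 mGal
Bouguer slab correction = 0.04193 × 2.40 × 3649.7 = 367.28 mGal
Simple Bouguer anomaly = 338.88 − (367.28) = -28.40 mGal

-28.4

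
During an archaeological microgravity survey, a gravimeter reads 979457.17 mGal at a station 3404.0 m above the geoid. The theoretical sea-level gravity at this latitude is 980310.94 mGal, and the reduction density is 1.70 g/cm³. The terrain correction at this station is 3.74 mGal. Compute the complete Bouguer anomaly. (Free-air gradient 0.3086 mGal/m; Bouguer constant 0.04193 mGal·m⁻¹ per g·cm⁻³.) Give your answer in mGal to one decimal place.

Free-air correction = 0.3086 × 3404.0 = 1050.47 mGal
Free-air anomaly = 979457.17 − 980310.94 + (1050.47) = 196.70 mGal
Bouguer slab correction = 0.04193 × 1.70 × 3404.0 = 242.64 mGal
Simple Bouguer anomaly = 196.70 − (242.64) = -45.94 mGal
Complete Bouguer anomaly = -45.94 + 3.74 = -42.20 mGal

-42.2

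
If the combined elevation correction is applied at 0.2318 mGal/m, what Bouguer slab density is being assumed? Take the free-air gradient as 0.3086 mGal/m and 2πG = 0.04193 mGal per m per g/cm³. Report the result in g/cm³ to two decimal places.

0.2318 = 0.3086 − 0.04193 × ρ
ρ = (0.3086 − 0.2318) / 0.04193 = 1.83 g/cm³

1.83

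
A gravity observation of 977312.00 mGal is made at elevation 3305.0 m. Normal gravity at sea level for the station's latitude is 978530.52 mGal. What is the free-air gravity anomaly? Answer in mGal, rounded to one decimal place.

Free-air correction = 0.3086 × 3305.0 = 1019.92 mGal
Free-air anomaly = 977312.00 − 978530.52 + (1019.92) = -198.60 mGal

-198.6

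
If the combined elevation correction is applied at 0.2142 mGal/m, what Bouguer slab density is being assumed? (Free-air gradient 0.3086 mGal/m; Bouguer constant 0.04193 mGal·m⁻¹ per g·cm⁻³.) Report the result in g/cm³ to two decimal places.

0.2142 = 0.3086 − 0.04193 × ρ
ρ = (0.3086 − 0.2142) / 0.04193 = 2.25 g/cm³

2.25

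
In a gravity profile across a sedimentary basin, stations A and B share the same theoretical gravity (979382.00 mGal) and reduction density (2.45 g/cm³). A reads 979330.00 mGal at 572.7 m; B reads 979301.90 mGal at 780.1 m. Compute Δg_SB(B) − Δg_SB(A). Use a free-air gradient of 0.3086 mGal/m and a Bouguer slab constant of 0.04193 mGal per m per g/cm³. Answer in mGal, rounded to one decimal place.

Δg_SB(A) = 979330.00 − 979382.00 + 0.3086×572.7 − 0.04193×2.45×572.7 = 65.90 mGal
Δg_SB(B) = 979301.90 − 979382.00 + 0.3086×780.1 − 0.04193×2.45×780.1 = 80.50 mGal
Difference = 80.50 − (65.90) = 14.60 mGal

14.6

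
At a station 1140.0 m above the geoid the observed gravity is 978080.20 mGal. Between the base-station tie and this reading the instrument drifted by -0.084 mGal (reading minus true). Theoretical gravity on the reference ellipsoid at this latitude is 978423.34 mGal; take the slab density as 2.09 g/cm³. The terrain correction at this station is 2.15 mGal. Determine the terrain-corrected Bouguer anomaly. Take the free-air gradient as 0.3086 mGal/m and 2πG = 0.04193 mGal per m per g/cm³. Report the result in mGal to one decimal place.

-89.0

Drift-corrected reading = 978080.20 − (-0.084) = 978080.284 mGal
Free-air correction = 0.3086 × 1140.0 = 351.80 mGal
Free-air anomaly = 978080.284 − 978423.34 + (351.80) = 8.744 mGal
Bouguer slab correction = 0.04193 × 2.09 × 1140.0 = 99.90 mGal
Simple Bouguer anomaly = 8.744 − (99.90) = -91.156 mGal
Complete Bouguer anomaly = -91.156 + 2.15 = -89.006 mGal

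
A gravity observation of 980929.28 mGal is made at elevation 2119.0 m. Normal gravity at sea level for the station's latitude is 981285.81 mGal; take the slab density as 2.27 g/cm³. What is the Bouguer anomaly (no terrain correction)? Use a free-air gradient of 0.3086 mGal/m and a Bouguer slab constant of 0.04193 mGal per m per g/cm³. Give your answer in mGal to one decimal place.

Free-air correction = 0.3086 × 2119.0 = 653.92 mGal
Free-air anomaly = 980929.28 − 981285.81 + (653.92) = 297.39 mGal
Bouguer slab correction = 0.04193 × 2.27 × 2119.0 = 201.69 mGal
Simple Bouguer anomaly = 297.39 − (201.69) = 95.70 mGal

95.7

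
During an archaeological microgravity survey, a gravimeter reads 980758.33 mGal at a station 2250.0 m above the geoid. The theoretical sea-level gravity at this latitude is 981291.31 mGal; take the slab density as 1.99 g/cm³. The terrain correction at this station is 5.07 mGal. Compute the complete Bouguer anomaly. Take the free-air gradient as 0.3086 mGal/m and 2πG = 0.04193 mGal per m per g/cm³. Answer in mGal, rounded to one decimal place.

-21.3

Free-air correction = 0.3086 × 2250.0 = 694.35 mGal
Free-air anomaly = 980758.33 − 981291.31 + (694.35) = 161.37 mGal
Bouguer slab correction = 0.04193 × 1.99 × 2250.0 = 187.74 mGal
Simple Bouguer anomaly = 161.37 − (187.74) = -26.37 mGal
Complete Bouguer anomaly = -26.37 + 5.07 = -21.30 mGal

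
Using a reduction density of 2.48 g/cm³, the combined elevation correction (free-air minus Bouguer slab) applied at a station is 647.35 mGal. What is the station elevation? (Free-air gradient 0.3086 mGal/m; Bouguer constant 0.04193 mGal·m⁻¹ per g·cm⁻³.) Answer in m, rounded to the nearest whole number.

Combined gradient = 0.3086 − 0.04193 × 2.48 = 0.2046136 mGal/m
h = 647.35 / 0.2046136 = 3163.77 m

3164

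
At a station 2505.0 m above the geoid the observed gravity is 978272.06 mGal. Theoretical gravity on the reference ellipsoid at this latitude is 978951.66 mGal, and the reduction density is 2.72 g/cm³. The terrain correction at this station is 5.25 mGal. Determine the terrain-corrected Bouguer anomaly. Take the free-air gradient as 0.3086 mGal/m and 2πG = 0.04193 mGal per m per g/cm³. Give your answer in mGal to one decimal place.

Free-air correction = 0.3086 × 2505.0 = 773.04 mGal
Free-air anomaly = 978272.06 − 978951.66 + (773.04) = 93.44 mGal
Bouguer slab correction = 0.04193 × 2.72 × 2505.0 = 285.69 mGal
Simple Bouguer anomaly = 93.44 − (285.69) = -192.25 mGal
Complete Bouguer anomaly = -192.25 + 5.25 = -187.00 mGal

-187.0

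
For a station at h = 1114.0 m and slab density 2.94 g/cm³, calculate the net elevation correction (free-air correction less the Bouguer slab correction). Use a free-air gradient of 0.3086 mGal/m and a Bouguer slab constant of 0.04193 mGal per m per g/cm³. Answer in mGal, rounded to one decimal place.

206.5

Combined gradient = 0.3086 − 0.04193 × 2.94 = 0.1853258 mGal/m
Combined elevation correction = 0.1853258 × 1114.0 = 206.5 mGal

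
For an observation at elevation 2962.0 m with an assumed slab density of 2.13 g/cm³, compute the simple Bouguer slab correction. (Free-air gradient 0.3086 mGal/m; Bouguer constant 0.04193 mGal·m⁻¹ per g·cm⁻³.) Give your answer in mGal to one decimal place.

Bouguer slab correction = 0.04193 × 2.13 × 2962.0 = 264.5 mGal

264.5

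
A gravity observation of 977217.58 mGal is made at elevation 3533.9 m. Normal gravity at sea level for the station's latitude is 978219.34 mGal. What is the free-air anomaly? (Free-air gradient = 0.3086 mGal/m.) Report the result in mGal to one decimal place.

88.8

Free-air correction = 0.3086 × 3533.9 = 1090.56 mGal
Free-air anomaly = 977217.58 − 978219.34 + (1090.56) = 88.80 mGal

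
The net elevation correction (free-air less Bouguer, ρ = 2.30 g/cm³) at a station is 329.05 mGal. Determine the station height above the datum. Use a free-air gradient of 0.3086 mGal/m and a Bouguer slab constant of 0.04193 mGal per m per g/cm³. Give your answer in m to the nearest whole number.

Combined gradient = 0.3086 − 0.04193 × 2.30 = 0.2121610 mGal/m
h = 329.05 / 0.2121610 = 1550.94 m

1551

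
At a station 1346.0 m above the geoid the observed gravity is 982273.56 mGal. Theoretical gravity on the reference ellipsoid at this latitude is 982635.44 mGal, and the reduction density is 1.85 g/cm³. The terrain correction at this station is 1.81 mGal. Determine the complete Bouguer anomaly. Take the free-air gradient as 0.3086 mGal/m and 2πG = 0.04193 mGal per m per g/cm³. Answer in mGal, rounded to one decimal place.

Free-air correction = 0.3086 × 1346.0 = 415.38 mGal
Free-air anomaly = 982273.56 − 982635.44 + (415.38) = 53.50 mGal
Bouguer slab correction = 0.04193 × 1.85 × 1346.0 = 104.41 mGal
Simple Bouguer anomaly = 53.50 − (104.41) = -50.91 mGal
Complete Bouguer anomaly = -50.91 + 1.81 = -49.10 mGal

-49.1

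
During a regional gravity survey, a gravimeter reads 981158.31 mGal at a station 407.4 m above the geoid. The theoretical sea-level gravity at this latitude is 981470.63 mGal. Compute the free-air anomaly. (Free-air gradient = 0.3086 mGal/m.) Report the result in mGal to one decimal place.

Free-air correction = 0.3086 × 407.4 = 125.72 mGal
Free-air anomaly = 981158.31 − 981470.63 + (125.72) = -186.60 mGal

-186.6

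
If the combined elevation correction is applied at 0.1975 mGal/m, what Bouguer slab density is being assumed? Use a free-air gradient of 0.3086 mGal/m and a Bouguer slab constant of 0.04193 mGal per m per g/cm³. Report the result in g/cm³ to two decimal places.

2.65

0.1975 = 0.3086 − 0.04193 × ρ
ρ = (0.3086 − 0.1975) / 0.04193 = 2.65 g/cm³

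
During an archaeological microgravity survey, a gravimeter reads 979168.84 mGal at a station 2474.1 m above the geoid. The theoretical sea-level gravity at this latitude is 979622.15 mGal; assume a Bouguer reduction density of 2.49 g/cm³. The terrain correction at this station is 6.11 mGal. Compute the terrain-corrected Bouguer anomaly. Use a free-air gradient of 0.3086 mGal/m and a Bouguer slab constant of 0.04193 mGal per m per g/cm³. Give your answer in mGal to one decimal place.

Free-air correction = 0.3086 × 2474.1 = 763.51 mGal
Free-air anomaly = 979168.84 − 979622.15 + (763.51) = 310.20 mGal
Bouguer slab correction = 0.04193 × 2.49 × 2474.1 = 258.31 mGal
Simple Bouguer anomaly = 310.20 − (258.31) = 51.89 mGal
Complete Bouguer anomaly = 51.89 + 6.11 = 58.00 mGal

58.0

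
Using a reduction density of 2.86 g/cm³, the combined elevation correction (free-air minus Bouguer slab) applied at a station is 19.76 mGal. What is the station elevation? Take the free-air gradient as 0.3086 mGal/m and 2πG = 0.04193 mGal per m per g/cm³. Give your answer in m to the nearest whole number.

Combined gradient = 0.3086 − 0.04193 × 2.86 = 0.1886802 mGal/m
h = 19.76 / 0.1886802 = 104.73 m

105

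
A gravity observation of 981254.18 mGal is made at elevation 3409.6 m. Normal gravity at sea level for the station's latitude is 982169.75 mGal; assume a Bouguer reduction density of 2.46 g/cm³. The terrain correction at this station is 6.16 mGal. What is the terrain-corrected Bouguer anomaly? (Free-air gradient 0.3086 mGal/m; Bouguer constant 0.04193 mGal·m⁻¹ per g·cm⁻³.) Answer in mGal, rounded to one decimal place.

-208.9

Free-air correction = 0.3086 × 3409.6 = 1052.20 mGal
Free-air anomaly = 981254.18 − 982169.75 + (1052.20) = 136.63 mGal
Bouguer slab correction = 0.04193 × 2.46 × 3409.6 = 351.69 mGal
Simple Bouguer anomaly = 136.63 − (351.69) = -215.06 mGal
Complete Bouguer anomaly = -215.06 + 6.16 = -208.90 mGal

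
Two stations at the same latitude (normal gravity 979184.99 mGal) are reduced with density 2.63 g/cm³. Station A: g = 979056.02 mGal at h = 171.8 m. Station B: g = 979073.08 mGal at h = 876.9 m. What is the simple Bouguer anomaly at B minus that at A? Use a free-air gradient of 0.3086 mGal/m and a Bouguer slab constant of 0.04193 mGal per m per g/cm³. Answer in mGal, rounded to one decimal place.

156.9

Δg_SB(A) = 979056.02 − 979184.99 + 0.3086×171.8 − 0.04193×2.63×171.8 = -94.90 mGal
Δg_SB(B) = 979073.08 − 979184.99 + 0.3086×876.9 − 0.04193×2.63×876.9 = 62.00 mGal
Difference = 62.00 − (-94.90) = 156.90 mGal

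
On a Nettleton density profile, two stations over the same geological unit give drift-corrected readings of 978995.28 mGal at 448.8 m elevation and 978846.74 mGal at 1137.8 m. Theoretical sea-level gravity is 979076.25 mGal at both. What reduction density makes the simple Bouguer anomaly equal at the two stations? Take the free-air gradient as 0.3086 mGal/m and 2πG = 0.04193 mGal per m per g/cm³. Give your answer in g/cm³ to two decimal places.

Δg_obs = 978846.74 − 978995.28 = -148.54 mGal over Δh = 1137.8 − 448.8 = 689.0 m
Equal Bouguer anomalies ⇒ Δg_obs + (0.3086 − 0.04193ρ)·Δh = 0
0.3086 − 0.04193ρ = −Δg_obs/Δh = 0.21559
ρ = (0.3086 − 0.21559) / 0.04193 = 2.22 g/cm³

2.22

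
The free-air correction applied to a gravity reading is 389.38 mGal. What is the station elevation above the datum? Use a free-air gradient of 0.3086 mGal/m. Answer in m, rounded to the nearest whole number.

1262

h = 389.38 / 0.3086 = 1261.76 m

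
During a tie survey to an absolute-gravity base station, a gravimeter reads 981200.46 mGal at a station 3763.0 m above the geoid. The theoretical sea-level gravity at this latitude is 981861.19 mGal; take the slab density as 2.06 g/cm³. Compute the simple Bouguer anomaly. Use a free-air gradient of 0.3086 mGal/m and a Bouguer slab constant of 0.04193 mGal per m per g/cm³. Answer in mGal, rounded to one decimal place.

Free-air correction = 0.3086 × 3763.0 = 1161.26 mGal
Free-air anomaly = 981200.46 − 981861.19 + (1161.26) = 500.53 mGal
Bouguer slab correction = 0.04193 × 2.06 × 3763.0 = 325.03 mGal
Simple Bouguer anomaly = 500.53 − (325.03) = 175.50 mGal

175.5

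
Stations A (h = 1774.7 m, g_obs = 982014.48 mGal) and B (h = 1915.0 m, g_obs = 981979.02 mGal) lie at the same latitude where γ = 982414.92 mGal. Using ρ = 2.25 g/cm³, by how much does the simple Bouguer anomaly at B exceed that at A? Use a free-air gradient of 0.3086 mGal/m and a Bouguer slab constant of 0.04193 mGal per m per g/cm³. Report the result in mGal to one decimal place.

Δg_SB(A) = 982014.48 − 982414.92 + 0.3086×1774.7 − 0.04193×2.25×1774.7 = -20.20 mGal
Δg_SB(B) = 981979.02 − 982414.92 + 0.3086×1915.0 − 0.04193×2.25×1915.0 = -25.60 mGal
Difference = -25.60 − (-20.20) = -5.40 mGal

-5.4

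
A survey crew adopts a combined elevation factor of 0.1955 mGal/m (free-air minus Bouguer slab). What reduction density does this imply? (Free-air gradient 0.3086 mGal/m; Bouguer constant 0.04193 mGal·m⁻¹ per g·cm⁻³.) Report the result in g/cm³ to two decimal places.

0.1955 = 0.3086 − 0.04193 × ρ
ρ = (0.3086 − 0.1955) / 0.04193 = 2.70 g/cm³

2.70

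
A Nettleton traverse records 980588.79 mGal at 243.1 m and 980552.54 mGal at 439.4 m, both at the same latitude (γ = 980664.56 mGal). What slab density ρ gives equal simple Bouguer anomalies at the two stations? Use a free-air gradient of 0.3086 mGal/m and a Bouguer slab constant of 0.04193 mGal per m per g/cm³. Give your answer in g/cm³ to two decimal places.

Δg_obs = 980552.54 − 980588.79 = -36.25 mGal over Δh = 439.4 − 243.1 = 196.3 m
Equal Bouguer anomalies ⇒ Δg_obs + (0.3086 − 0.04193ρ)·Δh = 0
0.3086 − 0.04193ρ = −Δg_obs/Δh = 0.18467
ρ = (0.3086 − 0.18467) / 0.04193 = 2.96 g/cm³

2.96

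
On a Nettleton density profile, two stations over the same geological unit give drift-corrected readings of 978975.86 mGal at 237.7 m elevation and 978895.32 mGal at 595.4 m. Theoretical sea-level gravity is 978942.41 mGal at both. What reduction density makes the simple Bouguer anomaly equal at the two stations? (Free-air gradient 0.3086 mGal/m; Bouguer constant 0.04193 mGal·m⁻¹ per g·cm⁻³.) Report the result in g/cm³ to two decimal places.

Δg_obs = 978895.32 − 978975.86 = -80.54 mGal over Δh = 595.4 − 237.7 = 357.7 m
Equal Bouguer anomalies ⇒ Δg_obs + (0.3086 − 0.04193ρ)·Δh = 0
0.3086 − 0.04193ρ = −Δg_obs/Δh = 0.22516
ρ = (0.3086 − 0.22516) / 0.04193 = 1.99 g/cm³

1.99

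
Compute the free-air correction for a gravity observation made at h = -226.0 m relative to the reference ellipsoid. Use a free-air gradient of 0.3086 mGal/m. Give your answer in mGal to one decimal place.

-69.7

Free-air correction = 0.3086 × -226.0 = -69.7 mGal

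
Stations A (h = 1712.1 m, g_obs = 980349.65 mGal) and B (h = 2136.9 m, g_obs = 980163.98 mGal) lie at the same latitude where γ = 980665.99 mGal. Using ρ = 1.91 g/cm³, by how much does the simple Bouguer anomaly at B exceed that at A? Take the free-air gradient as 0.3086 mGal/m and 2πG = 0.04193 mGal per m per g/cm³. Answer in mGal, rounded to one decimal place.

Δg_SB(A) = 980349.65 − 980665.99 + 0.3086×1712.1 − 0.04193×1.91×1712.1 = 74.90 mGal
Δg_SB(B) = 980163.98 − 980665.99 + 0.3086×2136.9 − 0.04193×1.91×2136.9 = -13.70 mGal
Difference = -13.70 − (74.90) = -88.60 mGal

-88.6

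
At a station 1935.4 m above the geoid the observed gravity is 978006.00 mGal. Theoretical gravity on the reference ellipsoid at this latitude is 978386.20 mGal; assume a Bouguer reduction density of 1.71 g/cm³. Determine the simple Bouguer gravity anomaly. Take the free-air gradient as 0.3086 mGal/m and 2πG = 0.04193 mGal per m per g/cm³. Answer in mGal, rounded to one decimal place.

Free-air correction = 0.3086 × 1935.4 = 597.26 mGal
Free-air anomaly = 978006.00 − 978386.20 + (597.26) = 217.06 mGal
Bouguer slab correction = 0.04193 × 1.71 × 1935.4 = 138.77 mGal
Simple Bouguer anomaly = 217.06 − (138.77) = 78.29 mGal

78.3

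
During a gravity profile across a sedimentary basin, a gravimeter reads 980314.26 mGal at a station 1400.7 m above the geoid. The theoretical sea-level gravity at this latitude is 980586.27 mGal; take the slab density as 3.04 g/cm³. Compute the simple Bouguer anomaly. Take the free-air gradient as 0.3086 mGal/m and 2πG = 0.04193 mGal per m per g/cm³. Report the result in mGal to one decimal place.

-18.3

Free-air correction = 0.3086 × 1400.7 = 432.26 mGal
Free-air anomaly = 980314.26 − 980586.27 + (432.26) = 160.25 mGal
Bouguer slab correction = 0.04193 × 3.04 × 1400.7 = 178.54 mGal
Simple Bouguer anomaly = 160.25 − (178.54) = -18.29 mGal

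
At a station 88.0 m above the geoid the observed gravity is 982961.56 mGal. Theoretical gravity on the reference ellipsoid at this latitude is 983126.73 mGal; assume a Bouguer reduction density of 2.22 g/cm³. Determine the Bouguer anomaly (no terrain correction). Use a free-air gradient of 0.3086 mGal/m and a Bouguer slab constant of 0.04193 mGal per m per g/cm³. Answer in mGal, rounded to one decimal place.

Free-air correction = 0.3086 × 88.0 = 27.16 mGal
Free-air anomaly = 982961.56 − 983126.73 + (27.16) = -138.01 mGal
Bouguer slab correction = 0.04193 × 2.22 × 88.0 = 8.19 mGal
Simple Bouguer anomaly = -138.01 − (8.19) = -146.20 mGal

-146.2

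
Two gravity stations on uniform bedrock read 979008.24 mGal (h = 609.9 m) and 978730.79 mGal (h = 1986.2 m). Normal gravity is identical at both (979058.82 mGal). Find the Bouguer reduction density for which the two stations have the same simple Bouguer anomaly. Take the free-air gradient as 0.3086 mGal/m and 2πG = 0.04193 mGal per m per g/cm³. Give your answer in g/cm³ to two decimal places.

Δg_obs = 978730.79 − 979008.24 = -277.45 mGal over Δh = 1986.2 − 609.9 = 1376.3 m
Equal Bouguer anomalies ⇒ Δg_obs + (0.3086 − 0.04193ρ)·Δh = 0
0.3086 − 0.04193ρ = −Δg_obs/Δh = 0.20159
ρ = (0.3086 − 0.20159) / 0.04193 = 2.55 g/cm³

2.55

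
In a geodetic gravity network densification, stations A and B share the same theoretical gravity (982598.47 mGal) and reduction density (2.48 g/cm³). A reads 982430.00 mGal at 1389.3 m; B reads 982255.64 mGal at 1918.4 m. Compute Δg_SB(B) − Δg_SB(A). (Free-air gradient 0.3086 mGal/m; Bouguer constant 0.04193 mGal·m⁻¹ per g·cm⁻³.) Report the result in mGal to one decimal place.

-66.1

Δg_SB(A) = 982430.00 − 982598.47 + 0.3086×1389.3 − 0.04193×2.48×1389.3 = 115.80 mGal
Δg_SB(B) = 982255.64 − 982598.47 + 0.3086×1918.4 − 0.04193×2.48×1918.4 = 49.70 mGal
Difference = 49.70 − (115.80) = -66.10 mGal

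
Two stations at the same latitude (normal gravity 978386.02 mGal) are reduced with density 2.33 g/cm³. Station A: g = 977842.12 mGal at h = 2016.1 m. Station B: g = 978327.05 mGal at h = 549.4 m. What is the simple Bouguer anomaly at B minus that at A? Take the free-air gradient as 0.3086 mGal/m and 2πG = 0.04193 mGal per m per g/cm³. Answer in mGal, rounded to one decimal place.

175.6

Δg_SB(A) = 977842.12 − 978386.02 + 0.3086×2016.1 − 0.04193×2.33×2016.1 = -118.70 mGal
Δg_SB(B) = 978327.05 − 978386.02 + 0.3086×549.4 − 0.04193×2.33×549.4 = 56.90 mGal
Difference = 56.90 − (-118.70) = 175.60 mGal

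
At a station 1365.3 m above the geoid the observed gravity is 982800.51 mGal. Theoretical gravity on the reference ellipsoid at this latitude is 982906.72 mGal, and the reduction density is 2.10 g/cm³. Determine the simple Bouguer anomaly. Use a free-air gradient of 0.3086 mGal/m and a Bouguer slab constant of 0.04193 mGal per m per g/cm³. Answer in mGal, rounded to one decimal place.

Free-air correction = 0.3086 × 1365.3 = 421.33 mGal
Free-air anomaly = 982800.51 − 982906.72 + (421.33) = 315.12 mGal
Bouguer slab correction = 0.04193 × 2.10 × 1365.3 = 120.22 mGal
Simple Bouguer anomaly = 315.12 − (120.22) = 194.90 mGal

194.9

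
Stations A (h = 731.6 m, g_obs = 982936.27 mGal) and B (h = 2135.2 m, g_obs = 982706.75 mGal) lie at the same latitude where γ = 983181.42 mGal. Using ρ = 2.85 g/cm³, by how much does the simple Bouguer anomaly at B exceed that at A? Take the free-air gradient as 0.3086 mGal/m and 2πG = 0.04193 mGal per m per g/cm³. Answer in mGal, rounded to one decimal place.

Δg_SB(A) = 982936.27 − 983181.42 + 0.3086×731.6 − 0.04193×2.85×731.6 = -106.80 mGal
Δg_SB(B) = 982706.75 − 983181.42 + 0.3086×2135.2 − 0.04193×2.85×2135.2 = -70.90 mGal
Difference = -70.90 − (-106.80) = 35.90 mGal

35.9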